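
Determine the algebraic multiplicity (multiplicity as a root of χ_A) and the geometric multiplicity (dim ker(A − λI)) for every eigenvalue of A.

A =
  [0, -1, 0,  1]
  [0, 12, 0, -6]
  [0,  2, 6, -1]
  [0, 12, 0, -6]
λ = 0: alg = 2, geom = 1; λ = 6: alg = 2, geom = 1

Step 1 — factor the characteristic polynomial to read off the algebraic multiplicities:
  χ_A(x) = x^2*(x - 6)^2

Step 2 — compute geometric multiplicities via the rank-nullity identity g(λ) = n − rank(A − λI):
  rank(A − (0)·I) = 3, so dim ker(A − (0)·I) = n − 3 = 1
  rank(A − (6)·I) = 3, so dim ker(A − (6)·I) = n − 3 = 1

Summary:
  λ = 0: algebraic multiplicity = 2, geometric multiplicity = 1
  λ = 6: algebraic multiplicity = 2, geometric multiplicity = 1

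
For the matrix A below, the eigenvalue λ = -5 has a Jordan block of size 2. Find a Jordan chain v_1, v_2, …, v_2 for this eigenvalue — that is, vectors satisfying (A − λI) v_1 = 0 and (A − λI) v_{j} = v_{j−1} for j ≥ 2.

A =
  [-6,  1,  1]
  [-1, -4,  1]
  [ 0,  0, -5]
A Jordan chain for λ = -5 of length 2:
v_1 = (-1, -1, 0)ᵀ
v_2 = (1, 0, 0)ᵀ

Let N = A − (-5)·I. We want v_2 with N^2 v_2 = 0 but N^1 v_2 ≠ 0; then v_{j-1} := N · v_j for j = 2, …, 2.

Pick v_2 = (1, 0, 0)ᵀ.
Then v_1 = N · v_2 = (-1, -1, 0)ᵀ.

Sanity check: (A − (-5)·I) v_1 = (0, 0, 0)ᵀ = 0. ✓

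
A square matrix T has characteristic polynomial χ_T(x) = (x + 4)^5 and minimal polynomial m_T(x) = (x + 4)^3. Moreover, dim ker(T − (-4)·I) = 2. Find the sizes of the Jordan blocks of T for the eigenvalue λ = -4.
Block sizes for λ = -4: [3, 2]

Step 1 — from the characteristic polynomial, algebraic multiplicity of λ = -4 is 5. From dim ker(T − (-4)·I) = 2, there are exactly 2 Jordan blocks for λ = -4.
Step 2 — from the minimal polynomial, the factor (x + 4)^3 tells us the largest block for λ = -4 has size 3.
Step 3 — with total size 5, 2 blocks, and largest block 3, the block sizes (in nonincreasing order) are [3, 2].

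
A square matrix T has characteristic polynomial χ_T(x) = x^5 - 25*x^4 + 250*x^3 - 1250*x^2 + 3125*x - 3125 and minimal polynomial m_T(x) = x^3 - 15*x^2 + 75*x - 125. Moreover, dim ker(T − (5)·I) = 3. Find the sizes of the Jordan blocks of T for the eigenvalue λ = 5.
Block sizes for λ = 5: [3, 1, 1]

Step 1 — from the characteristic polynomial, algebraic multiplicity of λ = 5 is 5. From dim ker(T − (5)·I) = 3, there are exactly 3 Jordan blocks for λ = 5.
Step 2 — from the minimal polynomial, the factor (x − 5)^3 tells us the largest block for λ = 5 has size 3.
Step 3 — with total size 5, 3 blocks, and largest block 3, the block sizes (in nonincreasing order) are [3, 1, 1].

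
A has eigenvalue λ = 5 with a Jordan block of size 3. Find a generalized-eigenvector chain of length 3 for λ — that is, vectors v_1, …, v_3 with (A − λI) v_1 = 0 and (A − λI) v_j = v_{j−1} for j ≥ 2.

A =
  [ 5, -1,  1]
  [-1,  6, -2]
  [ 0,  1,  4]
A Jordan chain for λ = 5 of length 3:
v_1 = (1, -1, -1)ᵀ
v_2 = (0, -1, 0)ᵀ
v_3 = (1, 0, 0)ᵀ

Let N = A − (5)·I. We want v_3 with N^3 v_3 = 0 but N^2 v_3 ≠ 0; then v_{j-1} := N · v_j for j = 3, …, 2.

Pick v_3 = (1, 0, 0)ᵀ.
Then v_2 = N · v_3 = (0, -1, 0)ᵀ.
Then v_1 = N · v_2 = (1, -1, -1)ᵀ.

Sanity check: (A − (5)·I) v_1 = (0, 0, 0)ᵀ = 0. ✓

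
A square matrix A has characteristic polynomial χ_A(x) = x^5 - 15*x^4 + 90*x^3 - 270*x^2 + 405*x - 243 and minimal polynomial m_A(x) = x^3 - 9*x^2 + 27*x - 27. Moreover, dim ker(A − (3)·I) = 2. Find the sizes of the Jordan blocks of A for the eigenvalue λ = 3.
Block sizes for λ = 3: [3, 2]

Step 1 — from the characteristic polynomial, algebraic multiplicity of λ = 3 is 5. From dim ker(A − (3)·I) = 2, there are exactly 2 Jordan blocks for λ = 3.
Step 2 — from the minimal polynomial, the factor (x − 3)^3 tells us the largest block for λ = 3 has size 3.
Step 3 — with total size 5, 2 blocks, and largest block 3, the block sizes (in nonincreasing order) are [3, 2].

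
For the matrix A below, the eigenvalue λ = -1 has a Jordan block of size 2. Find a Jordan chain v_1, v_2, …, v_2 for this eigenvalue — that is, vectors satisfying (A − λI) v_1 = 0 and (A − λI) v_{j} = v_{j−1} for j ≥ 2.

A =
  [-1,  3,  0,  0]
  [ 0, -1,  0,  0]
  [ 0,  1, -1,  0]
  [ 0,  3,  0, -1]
A Jordan chain for λ = -1 of length 2:
v_1 = (3, 0, 1, 3)ᵀ
v_2 = (0, 1, 0, 0)ᵀ

Let N = A − (-1)·I. We want v_2 with N^2 v_2 = 0 but N^1 v_2 ≠ 0; then v_{j-1} := N · v_j for j = 2, …, 2.

Pick v_2 = (0, 1, 0, 0)ᵀ.
Then v_1 = N · v_2 = (3, 0, 1, 3)ᵀ.

Sanity check: (A − (-1)·I) v_1 = (0, 0, 0, 0)ᵀ = 0. ✓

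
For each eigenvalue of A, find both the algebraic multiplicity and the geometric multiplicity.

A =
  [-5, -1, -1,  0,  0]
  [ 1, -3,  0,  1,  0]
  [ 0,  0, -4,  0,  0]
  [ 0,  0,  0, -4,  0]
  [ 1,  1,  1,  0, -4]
λ = -4: alg = 5, geom = 3

Step 1 — factor the characteristic polynomial to read off the algebraic multiplicities:
  χ_A(x) = (x + 4)^5

Step 2 — compute geometric multiplicities via the rank-nullity identity g(λ) = n − rank(A − λI):
  rank(A − (-4)·I) = 2, so dim ker(A − (-4)·I) = n − 2 = 3

Summary:
  λ = -4: algebraic multiplicity = 5, geometric multiplicity = 3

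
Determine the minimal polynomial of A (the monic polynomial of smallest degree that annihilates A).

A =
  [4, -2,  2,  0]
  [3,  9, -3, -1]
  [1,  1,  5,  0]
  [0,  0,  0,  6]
x^3 - 18*x^2 + 108*x - 216

The characteristic polynomial is χ_A(x) = (x - 6)^4, so the eigenvalues are known. The minimal polynomial is
  m_A(x) = Π_λ (x − λ)^{k_λ}
where k_λ is the size of the *largest* Jordan block for λ (equivalently, the smallest k with (A − λI)^k v = 0 for every generalised eigenvector v of λ).

  λ = 6: largest Jordan block has size 3, contributing (x − 6)^3

So m_A(x) = (x - 6)^3 = x^3 - 18*x^2 + 108*x - 216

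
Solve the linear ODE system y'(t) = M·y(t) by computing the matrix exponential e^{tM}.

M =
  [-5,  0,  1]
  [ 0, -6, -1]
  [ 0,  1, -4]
e^{tM} =
  [exp(-5*t), t^2*exp(-5*t)/2, t^2*exp(-5*t)/2 + t*exp(-5*t)]
  [0, -t*exp(-5*t) + exp(-5*t), -t*exp(-5*t)]
  [0, t*exp(-5*t), t*exp(-5*t) + exp(-5*t)]

Strategy: write M = P · J · P⁻¹ where J is a Jordan canonical form, so e^{tM} = P · e^{tJ} · P⁻¹, and e^{tJ} can be computed block-by-block.

M has Jordan form
J =
  [-5,  1,  0]
  [ 0, -5,  1]
  [ 0,  0, -5]
(up to reordering of blocks).

Per-block formulas:
  For a 3×3 Jordan block J_3(-5): exp(t · J_3(-5)) = e^(-5t)·(I + t·N + (t^2/2)·N^2), where N is the 3×3 nilpotent shift.

After assembling e^{tJ} and conjugating by P, we get:

e^{tM} =
  [exp(-5*t), t^2*exp(-5*t)/2, t^2*exp(-5*t)/2 + t*exp(-5*t)]
  [0, -t*exp(-5*t) + exp(-5*t), -t*exp(-5*t)]
  [0, t*exp(-5*t), t*exp(-5*t) + exp(-5*t)]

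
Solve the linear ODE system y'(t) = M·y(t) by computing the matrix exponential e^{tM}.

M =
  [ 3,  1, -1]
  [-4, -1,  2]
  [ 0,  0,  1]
e^{tM} =
  [2*t*exp(t) + exp(t), t*exp(t), -t*exp(t)]
  [-4*t*exp(t), -2*t*exp(t) + exp(t), 2*t*exp(t)]
  [0, 0, exp(t)]

Strategy: write M = P · J · P⁻¹ where J is a Jordan canonical form, so e^{tM} = P · e^{tJ} · P⁻¹, and e^{tJ} can be computed block-by-block.

M has Jordan form
J =
  [1, 1, 0]
  [0, 1, 0]
  [0, 0, 1]
(up to reordering of blocks).

Per-block formulas:
  For a 2×2 Jordan block J_2(1): exp(t · J_2(1)) = e^(1t)·(I + t·N), where N is the 2×2 nilpotent shift.
  For a 1×1 block at λ = 1: exp(t · [1]) = [e^(1t)].

After assembling e^{tJ} and conjugating by P, we get:

e^{tM} =
  [2*t*exp(t) + exp(t), t*exp(t), -t*exp(t)]
  [-4*t*exp(t), -2*t*exp(t) + exp(t), 2*t*exp(t)]
  [0, 0, exp(t)]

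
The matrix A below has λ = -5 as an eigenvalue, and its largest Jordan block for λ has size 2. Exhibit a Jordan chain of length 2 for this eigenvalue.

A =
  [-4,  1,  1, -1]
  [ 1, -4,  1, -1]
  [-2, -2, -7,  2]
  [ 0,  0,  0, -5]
A Jordan chain for λ = -5 of length 2:
v_1 = (1, 1, -2, 0)ᵀ
v_2 = (1, 0, 0, 0)ᵀ

Let N = A − (-5)·I. We want v_2 with N^2 v_2 = 0 but N^1 v_2 ≠ 0; then v_{j-1} := N · v_j for j = 2, …, 2.

Pick v_2 = (1, 0, 0, 0)ᵀ.
Then v_1 = N · v_2 = (1, 1, -2, 0)ᵀ.

Sanity check: (A − (-5)·I) v_1 = (0, 0, 0, 0)ᵀ = 0. ✓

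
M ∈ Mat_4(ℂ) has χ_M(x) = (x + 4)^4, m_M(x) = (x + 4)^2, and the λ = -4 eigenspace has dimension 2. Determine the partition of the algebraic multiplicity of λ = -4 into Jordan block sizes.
Block sizes for λ = -4: [2, 2]

Step 1 — from the characteristic polynomial, algebraic multiplicity of λ = -4 is 4. From dim ker(M − (-4)·I) = 2, there are exactly 2 Jordan blocks for λ = -4.
Step 2 — from the minimal polynomial, the factor (x + 4)^2 tells us the largest block for λ = -4 has size 2.
Step 3 — with total size 4, 2 blocks, and largest block 2, the block sizes (in nonincreasing order) are [2, 2].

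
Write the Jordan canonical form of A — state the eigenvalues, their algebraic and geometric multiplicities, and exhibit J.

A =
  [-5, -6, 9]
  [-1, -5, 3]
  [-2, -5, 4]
J_3(-2)

The characteristic polynomial is
  det(x·I − A) = x^3 + 6*x^2 + 12*x + 8 = (x + 2)^3

Eigenvalues and multiplicities (the geometric multiplicity of λ is n − rank(A − λI), which equals the number of Jordan blocks for λ):
  λ = -2: algebraic multiplicity = 3, geometric multiplicity = 1

Determining the block sizes for each eigenvalue:
  λ = -2: one block (gm = 1), so the single block has size am = 3 → block sizes [3]

Assembling the blocks gives a Jordan form
J =
  [-2,  1,  0]
  [ 0, -2,  1]
  [ 0,  0, -2]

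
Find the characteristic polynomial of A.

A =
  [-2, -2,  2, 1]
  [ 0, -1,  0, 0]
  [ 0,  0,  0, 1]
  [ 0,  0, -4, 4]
x^4 - x^3 - 6*x^2 + 4*x + 8

Expanding det(x·I − A) (e.g. by cofactor expansion or by noting that A is similar to its Jordan form J, which has the same characteristic polynomial as A) gives
  χ_A(x) = x^4 - x^3 - 6*x^2 + 4*x + 8
which factors as (x - 2)^2*(x + 1)*(x + 2). The eigenvalues (with algebraic multiplicities) are λ = -2 with multiplicity 1, λ = -1 with multiplicity 1, λ = 2 with multiplicity 2.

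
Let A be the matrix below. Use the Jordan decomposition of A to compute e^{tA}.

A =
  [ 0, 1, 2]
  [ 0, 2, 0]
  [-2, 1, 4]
e^{tA} =
  [-2*t*exp(2*t) + exp(2*t), t*exp(2*t), 2*t*exp(2*t)]
  [0, exp(2*t), 0]
  [-2*t*exp(2*t), t*exp(2*t), 2*t*exp(2*t) + exp(2*t)]

Strategy: write A = P · J · P⁻¹ where J is a Jordan canonical form, so e^{tA} = P · e^{tJ} · P⁻¹, and e^{tJ} can be computed block-by-block.

A has Jordan form
J =
  [2, 1, 0]
  [0, 2, 0]
  [0, 0, 2]
(up to reordering of blocks).

Per-block formulas:
  For a 2×2 Jordan block J_2(2): exp(t · J_2(2)) = e^(2t)·(I + t·N), where N is the 2×2 nilpotent shift.
  For a 1×1 block at λ = 2: exp(t · [2]) = [e^(2t)].

After assembling e^{tJ} and conjugating by P, we get:

e^{tA} =
  [-2*t*exp(2*t) + exp(2*t), t*exp(2*t), 2*t*exp(2*t)]
  [0, exp(2*t), 0]
  [-2*t*exp(2*t), t*exp(2*t), 2*t*exp(2*t) + exp(2*t)]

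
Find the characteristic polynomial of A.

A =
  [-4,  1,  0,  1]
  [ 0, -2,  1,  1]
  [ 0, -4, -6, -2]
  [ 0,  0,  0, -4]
x^4 + 16*x^3 + 96*x^2 + 256*x + 256

Expanding det(x·I − A) (e.g. by cofactor expansion or by noting that A is similar to its Jordan form J, which has the same characteristic polynomial as A) gives
  χ_A(x) = x^4 + 16*x^3 + 96*x^2 + 256*x + 256
which factors as (x + 4)^4. The eigenvalues (with algebraic multiplicities) are λ = -4 with multiplicity 4.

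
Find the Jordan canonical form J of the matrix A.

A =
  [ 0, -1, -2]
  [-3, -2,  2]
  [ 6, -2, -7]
J_2(-3) ⊕ J_1(-3)

The characteristic polynomial is
  det(x·I − A) = x^3 + 9*x^2 + 27*x + 27 = (x + 3)^3

Eigenvalues and multiplicities (the geometric multiplicity of λ is n − rank(A − λI), which equals the number of Jordan blocks for λ):
  λ = -3: algebraic multiplicity = 3, geometric multiplicity = 2

Determining the block sizes for each eigenvalue:
  λ = -3: 2 blocks summing to 3 forces exactly one block of size 2 and the rest size 1 → block sizes [2, 1]

Assembling the blocks gives a Jordan form
J =
  [-3,  1,  0]
  [ 0, -3,  0]
  [ 0,  0, -3]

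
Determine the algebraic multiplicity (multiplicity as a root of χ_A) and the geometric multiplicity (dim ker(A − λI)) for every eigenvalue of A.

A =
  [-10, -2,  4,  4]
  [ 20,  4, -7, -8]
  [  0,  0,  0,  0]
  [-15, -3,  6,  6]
λ = 0: alg = 4, geom = 2

Step 1 — factor the characteristic polynomial to read off the algebraic multiplicities:
  χ_A(x) = x^4

Step 2 — compute geometric multiplicities via the rank-nullity identity g(λ) = n − rank(A − λI):
  rank(A − (0)·I) = 2, so dim ker(A − (0)·I) = n − 2 = 2

Summary:
  λ = 0: algebraic multiplicity = 4, geometric multiplicity = 2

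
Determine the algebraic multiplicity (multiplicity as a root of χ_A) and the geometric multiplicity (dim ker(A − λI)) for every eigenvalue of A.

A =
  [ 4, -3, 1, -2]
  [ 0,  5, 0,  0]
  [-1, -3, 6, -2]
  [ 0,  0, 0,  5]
λ = 5: alg = 4, geom = 3

Step 1 — factor the characteristic polynomial to read off the algebraic multiplicities:
  χ_A(x) = (x - 5)^4

Step 2 — compute geometric multiplicities via the rank-nullity identity g(λ) = n − rank(A − λI):
  rank(A − (5)·I) = 1, so dim ker(A − (5)·I) = n − 1 = 3

Summary:
  λ = 5: algebraic multiplicity = 4, geometric multiplicity = 3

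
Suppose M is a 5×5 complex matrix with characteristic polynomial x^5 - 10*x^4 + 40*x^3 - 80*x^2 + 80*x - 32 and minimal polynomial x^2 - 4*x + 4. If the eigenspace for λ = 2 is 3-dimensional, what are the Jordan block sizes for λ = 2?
Block sizes for λ = 2: [2, 2, 1]

Step 1 — from the characteristic polynomial, algebraic multiplicity of λ = 2 is 5. From dim ker(M − (2)·I) = 3, there are exactly 3 Jordan blocks for λ = 2.
Step 2 — from the minimal polynomial, the factor (x − 2)^2 tells us the largest block for λ = 2 has size 2.
Step 3 — with total size 5, 3 blocks, and largest block 2, the block sizes (in nonincreasing order) are [2, 2, 1].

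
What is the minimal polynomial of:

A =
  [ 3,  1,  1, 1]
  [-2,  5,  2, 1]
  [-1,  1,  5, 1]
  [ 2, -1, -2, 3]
x^2 - 8*x + 16

The characteristic polynomial is χ_A(x) = (x - 4)^4, so the eigenvalues are known. The minimal polynomial is
  m_A(x) = Π_λ (x − λ)^{k_λ}
where k_λ is the size of the *largest* Jordan block for λ (equivalently, the smallest k with (A − λI)^k v = 0 for every generalised eigenvector v of λ).

  λ = 4: largest Jordan block has size 2, contributing (x − 4)^2

So m_A(x) = (x - 4)^2 = x^2 - 8*x + 16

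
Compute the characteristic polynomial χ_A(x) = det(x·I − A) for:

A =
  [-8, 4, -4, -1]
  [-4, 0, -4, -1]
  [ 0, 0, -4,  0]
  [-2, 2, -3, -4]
x^4 + 16*x^3 + 96*x^2 + 256*x + 256

Expanding det(x·I − A) (e.g. by cofactor expansion or by noting that A is similar to its Jordan form J, which has the same characteristic polynomial as A) gives
  χ_A(x) = x^4 + 16*x^3 + 96*x^2 + 256*x + 256
which factors as (x + 4)^4. The eigenvalues (with algebraic multiplicities) are λ = -4 with multiplicity 4.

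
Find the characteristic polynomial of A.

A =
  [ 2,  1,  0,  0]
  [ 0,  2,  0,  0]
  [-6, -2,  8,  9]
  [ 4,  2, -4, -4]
x^4 - 8*x^3 + 24*x^2 - 32*x + 16

Expanding det(x·I − A) (e.g. by cofactor expansion or by noting that A is similar to its Jordan form J, which has the same characteristic polynomial as A) gives
  χ_A(x) = x^4 - 8*x^3 + 24*x^2 - 32*x + 16
which factors as (x - 2)^4. The eigenvalues (with algebraic multiplicities) are λ = 2 with multiplicity 4.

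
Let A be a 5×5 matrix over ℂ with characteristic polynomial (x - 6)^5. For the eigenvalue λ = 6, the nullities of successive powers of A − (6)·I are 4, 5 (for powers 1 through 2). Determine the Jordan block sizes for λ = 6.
Block sizes for λ = 6: [2, 1, 1, 1]

From the dimensions of kernels of powers, the number of Jordan blocks of size at least j is d_j − d_{j−1} where d_j = dim ker(N^j) (with d_0 = 0). Computing the differences gives [4, 1].
The number of blocks of size exactly k is (#blocks of size ≥ k) − (#blocks of size ≥ k + 1), so the partition is: 3 block(s) of size 1, 1 block(s) of size 2.
In nonincreasing order the block sizes are [2, 1, 1, 1].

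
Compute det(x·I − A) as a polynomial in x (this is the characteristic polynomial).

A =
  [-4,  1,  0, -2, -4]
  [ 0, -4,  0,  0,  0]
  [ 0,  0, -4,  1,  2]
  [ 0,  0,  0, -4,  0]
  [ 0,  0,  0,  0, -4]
x^5 + 20*x^4 + 160*x^3 + 640*x^2 + 1280*x + 1024

Expanding det(x·I − A) (e.g. by cofactor expansion or by noting that A is similar to its Jordan form J, which has the same characteristic polynomial as A) gives
  χ_A(x) = x^5 + 20*x^4 + 160*x^3 + 640*x^2 + 1280*x + 1024
which factors as (x + 4)^5. The eigenvalues (with algebraic multiplicities) are λ = -4 with multiplicity 5.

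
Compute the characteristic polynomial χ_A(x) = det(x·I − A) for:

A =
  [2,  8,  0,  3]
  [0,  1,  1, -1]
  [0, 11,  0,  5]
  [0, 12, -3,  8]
x^4 - 11*x^3 + 42*x^2 - 68*x + 40

Expanding det(x·I − A) (e.g. by cofactor expansion or by noting that A is similar to its Jordan form J, which has the same characteristic polynomial as A) gives
  χ_A(x) = x^4 - 11*x^3 + 42*x^2 - 68*x + 40
which factors as (x - 5)*(x - 2)^3. The eigenvalues (with algebraic multiplicities) are λ = 2 with multiplicity 3, λ = 5 with multiplicity 1.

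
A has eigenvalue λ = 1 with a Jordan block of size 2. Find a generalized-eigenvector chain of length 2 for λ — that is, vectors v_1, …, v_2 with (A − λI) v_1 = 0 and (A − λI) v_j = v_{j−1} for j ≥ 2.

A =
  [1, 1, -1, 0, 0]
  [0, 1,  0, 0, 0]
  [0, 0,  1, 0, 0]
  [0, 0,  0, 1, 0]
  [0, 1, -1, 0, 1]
A Jordan chain for λ = 1 of length 2:
v_1 = (1, 0, 0, 0, 1)ᵀ
v_2 = (0, 1, 0, 0, 0)ᵀ

Let N = A − (1)·I. We want v_2 with N^2 v_2 = 0 but N^1 v_2 ≠ 0; then v_{j-1} := N · v_j for j = 2, …, 2.

Pick v_2 = (0, 1, 0, 0, 0)ᵀ.
Then v_1 = N · v_2 = (1, 0, 0, 0, 1)ᵀ.

Sanity check: (A − (1)·I) v_1 = (0, 0, 0, 0, 0)ᵀ = 0. ✓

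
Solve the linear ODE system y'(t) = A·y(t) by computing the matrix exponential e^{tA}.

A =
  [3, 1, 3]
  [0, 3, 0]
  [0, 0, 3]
e^{tA} =
  [exp(3*t), t*exp(3*t), 3*t*exp(3*t)]
  [0, exp(3*t), 0]
  [0, 0, exp(3*t)]

Strategy: write A = P · J · P⁻¹ where J is a Jordan canonical form, so e^{tA} = P · e^{tJ} · P⁻¹, and e^{tJ} can be computed block-by-block.

A has Jordan form
J =
  [3, 1, 0]
  [0, 3, 0]
  [0, 0, 3]
(up to reordering of blocks).

Per-block formulas:
  For a 1×1 block at λ = 3: exp(t · [3]) = [e^(3t)].
  For a 2×2 Jordan block J_2(3): exp(t · J_2(3)) = e^(3t)·(I + t·N), where N is the 2×2 nilpotent shift.

After assembling e^{tJ} and conjugating by P, we get:

e^{tA} =
  [exp(3*t), t*exp(3*t), 3*t*exp(3*t)]
  [0, exp(3*t), 0]
  [0, 0, exp(3*t)]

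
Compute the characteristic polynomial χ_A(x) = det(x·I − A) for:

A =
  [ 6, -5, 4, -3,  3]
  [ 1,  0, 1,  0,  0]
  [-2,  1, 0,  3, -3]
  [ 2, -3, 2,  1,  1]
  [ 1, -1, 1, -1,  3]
x^5 - 10*x^4 + 40*x^3 - 80*x^2 + 80*x - 32

Expanding det(x·I − A) (e.g. by cofactor expansion or by noting that A is similar to its Jordan form J, which has the same characteristic polynomial as A) gives
  χ_A(x) = x^5 - 10*x^4 + 40*x^3 - 80*x^2 + 80*x - 32
which factors as (x - 2)^5. The eigenvalues (with algebraic multiplicities) are λ = 2 with multiplicity 5.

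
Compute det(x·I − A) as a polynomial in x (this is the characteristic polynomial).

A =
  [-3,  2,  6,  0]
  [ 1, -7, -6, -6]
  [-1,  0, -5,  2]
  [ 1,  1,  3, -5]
x^4 + 20*x^3 + 150*x^2 + 500*x + 625

Expanding det(x·I − A) (e.g. by cofactor expansion or by noting that A is similar to its Jordan form J, which has the same characteristic polynomial as A) gives
  χ_A(x) = x^4 + 20*x^3 + 150*x^2 + 500*x + 625
which factors as (x + 5)^4. The eigenvalues (with algebraic multiplicities) are λ = -5 with multiplicity 4.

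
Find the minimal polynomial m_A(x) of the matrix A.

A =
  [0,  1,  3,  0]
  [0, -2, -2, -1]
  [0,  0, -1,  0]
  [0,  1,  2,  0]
x^3 + 2*x^2 + x

The characteristic polynomial is χ_A(x) = x*(x + 1)^3, so the eigenvalues are known. The minimal polynomial is
  m_A(x) = Π_λ (x − λ)^{k_λ}
where k_λ is the size of the *largest* Jordan block for λ (equivalently, the smallest k with (A − λI)^k v = 0 for every generalised eigenvector v of λ).

  λ = -1: largest Jordan block has size 2, contributing (x + 1)^2
  λ = 0: largest Jordan block has size 1, contributing (x − 0)

So m_A(x) = x*(x + 1)^2 = x^3 + 2*x^2 + x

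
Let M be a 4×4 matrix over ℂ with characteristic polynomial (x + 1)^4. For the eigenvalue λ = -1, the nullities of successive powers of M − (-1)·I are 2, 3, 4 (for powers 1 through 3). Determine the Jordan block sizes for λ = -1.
Block sizes for λ = -1: [3, 1]

From the dimensions of kernels of powers, the number of Jordan blocks of size at least j is d_j − d_{j−1} where d_j = dim ker(N^j) (with d_0 = 0). Computing the differences gives [2, 1, 1].
The number of blocks of size exactly k is (#blocks of size ≥ k) − (#blocks of size ≥ k + 1), so the partition is: 1 block(s) of size 1, 1 block(s) of size 3.
In nonincreasing order the block sizes are [3, 1].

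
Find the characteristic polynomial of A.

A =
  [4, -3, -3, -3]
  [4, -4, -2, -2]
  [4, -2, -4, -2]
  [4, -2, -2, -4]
x^4 + 8*x^3 + 24*x^2 + 32*x + 16

Expanding det(x·I − A) (e.g. by cofactor expansion or by noting that A is similar to its Jordan form J, which has the same characteristic polynomial as A) gives
  χ_A(x) = x^4 + 8*x^3 + 24*x^2 + 32*x + 16
which factors as (x + 2)^4. The eigenvalues (with algebraic multiplicities) are λ = -2 with multiplicity 4.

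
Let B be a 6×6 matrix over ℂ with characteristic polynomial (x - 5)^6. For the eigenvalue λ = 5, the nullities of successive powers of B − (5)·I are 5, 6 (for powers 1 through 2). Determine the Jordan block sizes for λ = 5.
Block sizes for λ = 5: [2, 1, 1, 1, 1]

From the dimensions of kernels of powers, the number of Jordan blocks of size at least j is d_j − d_{j−1} where d_j = dim ker(N^j) (with d_0 = 0). Computing the differences gives [5, 1].
The number of blocks of size exactly k is (#blocks of size ≥ k) − (#blocks of size ≥ k + 1), so the partition is: 4 block(s) of size 1, 1 block(s) of size 2.
In nonincreasing order the block sizes are [2, 1, 1, 1, 1].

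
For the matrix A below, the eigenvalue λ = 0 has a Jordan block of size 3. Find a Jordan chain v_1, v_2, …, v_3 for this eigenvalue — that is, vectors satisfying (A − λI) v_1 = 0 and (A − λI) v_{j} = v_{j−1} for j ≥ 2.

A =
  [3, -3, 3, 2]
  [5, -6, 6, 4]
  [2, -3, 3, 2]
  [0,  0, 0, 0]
A Jordan chain for λ = 0 of length 3:
v_1 = (0, -3, -3, 0)ᵀ
v_2 = (3, 5, 2, 0)ᵀ
v_3 = (1, 0, 0, 0)ᵀ

Let N = A − (0)·I. We want v_3 with N^3 v_3 = 0 but N^2 v_3 ≠ 0; then v_{j-1} := N · v_j for j = 3, …, 2.

Pick v_3 = (1, 0, 0, 0)ᵀ.
Then v_2 = N · v_3 = (3, 5, 2, 0)ᵀ.
Then v_1 = N · v_2 = (0, -3, -3, 0)ᵀ.

Sanity check: (A − (0)·I) v_1 = (0, 0, 0, 0)ᵀ = 0. ✓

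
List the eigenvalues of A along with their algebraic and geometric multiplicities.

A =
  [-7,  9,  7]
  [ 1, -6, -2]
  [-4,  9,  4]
λ = -3: alg = 3, geom = 1

Step 1 — factor the characteristic polynomial to read off the algebraic multiplicities:
  χ_A(x) = (x + 3)^3

Step 2 — compute geometric multiplicities via the rank-nullity identity g(λ) = n − rank(A − λI):
  rank(A − (-3)·I) = 2, so dim ker(A − (-3)·I) = n − 2 = 1

Summary:
  λ = -3: algebraic multiplicity = 3, geometric multiplicity = 1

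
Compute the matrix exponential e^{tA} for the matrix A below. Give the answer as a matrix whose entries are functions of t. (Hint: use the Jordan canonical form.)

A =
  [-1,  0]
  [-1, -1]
e^{tA} =
  [exp(-t), 0]
  [-t*exp(-t), exp(-t)]

Strategy: write A = P · J · P⁻¹ where J is a Jordan canonical form, so e^{tA} = P · e^{tJ} · P⁻¹, and e^{tJ} can be computed block-by-block.

A has Jordan form
J =
  [-1,  1]
  [ 0, -1]
(up to reordering of blocks).

Per-block formulas:
  For a 2×2 Jordan block J_2(-1): exp(t · J_2(-1)) = e^(-1t)·(I + t·N), where N is the 2×2 nilpotent shift.

After assembling e^{tJ} and conjugating by P, we get:

e^{tA} =
  [exp(-t), 0]
  [-t*exp(-t), exp(-t)]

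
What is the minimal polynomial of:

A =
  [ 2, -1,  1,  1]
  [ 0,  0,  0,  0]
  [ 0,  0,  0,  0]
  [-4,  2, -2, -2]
x^2

The characteristic polynomial is χ_A(x) = x^4, so the eigenvalues are known. The minimal polynomial is
  m_A(x) = Π_λ (x − λ)^{k_λ}
where k_λ is the size of the *largest* Jordan block for λ (equivalently, the smallest k with (A − λI)^k v = 0 for every generalised eigenvector v of λ).

  λ = 0: largest Jordan block has size 2, contributing (x − 0)^2

So m_A(x) = x^2 = x^2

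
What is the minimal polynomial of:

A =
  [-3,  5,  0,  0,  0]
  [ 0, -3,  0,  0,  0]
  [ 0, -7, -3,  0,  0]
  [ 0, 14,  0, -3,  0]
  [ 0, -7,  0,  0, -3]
x^2 + 6*x + 9

The characteristic polynomial is χ_A(x) = (x + 3)^5, so the eigenvalues are known. The minimal polynomial is
  m_A(x) = Π_λ (x − λ)^{k_λ}
where k_λ is the size of the *largest* Jordan block for λ (equivalently, the smallest k with (A − λI)^k v = 0 for every generalised eigenvector v of λ).

  λ = -3: largest Jordan block has size 2, contributing (x + 3)^2

So m_A(x) = (x + 3)^2 = x^2 + 6*x + 9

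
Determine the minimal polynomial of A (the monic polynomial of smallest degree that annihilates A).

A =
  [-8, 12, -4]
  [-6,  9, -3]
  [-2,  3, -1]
x^2

The characteristic polynomial is χ_A(x) = x^3, so the eigenvalues are known. The minimal polynomial is
  m_A(x) = Π_λ (x − λ)^{k_λ}
where k_λ is the size of the *largest* Jordan block for λ (equivalently, the smallest k with (A − λI)^k v = 0 for every generalised eigenvector v of λ).

  λ = 0: largest Jordan block has size 2, contributing (x − 0)^2

So m_A(x) = x^2 = x^2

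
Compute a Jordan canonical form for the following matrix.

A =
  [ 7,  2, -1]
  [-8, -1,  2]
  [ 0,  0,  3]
J_2(3) ⊕ J_1(3)

The characteristic polynomial is
  det(x·I − A) = x^3 - 9*x^2 + 27*x - 27 = (x - 3)^3

Eigenvalues and multiplicities (the geometric multiplicity of λ is n − rank(A − λI), which equals the number of Jordan blocks for λ):
  λ = 3: algebraic multiplicity = 3, geometric multiplicity = 2

Determining the block sizes for each eigenvalue:
  λ = 3: 2 blocks summing to 3 forces exactly one block of size 2 and the rest size 1 → block sizes [2, 1]

Assembling the blocks gives a Jordan form
J =
  [3, 1, 0]
  [0, 3, 0]
  [0, 0, 3]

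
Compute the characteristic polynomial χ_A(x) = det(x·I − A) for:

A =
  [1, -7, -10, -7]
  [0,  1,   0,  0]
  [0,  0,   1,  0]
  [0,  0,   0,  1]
x^4 - 4*x^3 + 6*x^2 - 4*x + 1

Expanding det(x·I − A) (e.g. by cofactor expansion or by noting that A is similar to its Jordan form J, which has the same characteristic polynomial as A) gives
  χ_A(x) = x^4 - 4*x^3 + 6*x^2 - 4*x + 1
which factors as (x - 1)^4. The eigenvalues (with algebraic multiplicities) are λ = 1 with multiplicity 4.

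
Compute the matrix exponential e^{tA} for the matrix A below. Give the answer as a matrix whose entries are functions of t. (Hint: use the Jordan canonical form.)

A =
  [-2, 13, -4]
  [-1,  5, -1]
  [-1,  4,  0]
e^{tA} =
  [-3*t*exp(t) + exp(t), -3*t^2*exp(t)/2 + 13*t*exp(t), 3*t^2*exp(t)/2 - 4*t*exp(t)]
  [-t*exp(t), -t^2*exp(t)/2 + 4*t*exp(t) + exp(t), t^2*exp(t)/2 - t*exp(t)]
  [-t*exp(t), -t^2*exp(t)/2 + 4*t*exp(t), t^2*exp(t)/2 - t*exp(t) + exp(t)]

Strategy: write A = P · J · P⁻¹ where J is a Jordan canonical form, so e^{tA} = P · e^{tJ} · P⁻¹, and e^{tJ} can be computed block-by-block.

A has Jordan form
J =
  [1, 1, 0]
  [0, 1, 1]
  [0, 0, 1]
(up to reordering of blocks).

Per-block formulas:
  For a 3×3 Jordan block J_3(1): exp(t · J_3(1)) = e^(1t)·(I + t·N + (t^2/2)·N^2), where N is the 3×3 nilpotent shift.

After assembling e^{tJ} and conjugating by P, we get:

e^{tA} =
  [-3*t*exp(t) + exp(t), -3*t^2*exp(t)/2 + 13*t*exp(t), 3*t^2*exp(t)/2 - 4*t*exp(t)]
  [-t*exp(t), -t^2*exp(t)/2 + 4*t*exp(t) + exp(t), t^2*exp(t)/2 - t*exp(t)]
  [-t*exp(t), -t^2*exp(t)/2 + 4*t*exp(t), t^2*exp(t)/2 - t*exp(t) + exp(t)]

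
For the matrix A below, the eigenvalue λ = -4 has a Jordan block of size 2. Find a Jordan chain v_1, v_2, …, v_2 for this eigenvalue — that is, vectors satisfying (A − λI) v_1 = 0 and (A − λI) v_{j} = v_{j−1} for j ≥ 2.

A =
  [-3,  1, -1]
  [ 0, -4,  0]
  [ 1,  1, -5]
A Jordan chain for λ = -4 of length 2:
v_1 = (1, 0, 1)ᵀ
v_2 = (1, 0, 0)ᵀ

Let N = A − (-4)·I. We want v_2 with N^2 v_2 = 0 but N^1 v_2 ≠ 0; then v_{j-1} := N · v_j for j = 2, …, 2.

Pick v_2 = (1, 0, 0)ᵀ.
Then v_1 = N · v_2 = (1, 0, 1)ᵀ.

Sanity check: (A − (-4)·I) v_1 = (0, 0, 0)ᵀ = 0. ✓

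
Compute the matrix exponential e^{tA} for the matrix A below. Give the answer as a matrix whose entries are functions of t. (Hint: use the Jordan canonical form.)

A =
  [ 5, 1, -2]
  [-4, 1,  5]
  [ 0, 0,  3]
e^{tA} =
  [2*t*exp(3*t) + exp(3*t), t*exp(3*t), t^2*exp(3*t)/2 - 2*t*exp(3*t)]
  [-4*t*exp(3*t), -2*t*exp(3*t) + exp(3*t), -t^2*exp(3*t) + 5*t*exp(3*t)]
  [0, 0, exp(3*t)]

Strategy: write A = P · J · P⁻¹ where J is a Jordan canonical form, so e^{tA} = P · e^{tJ} · P⁻¹, and e^{tJ} can be computed block-by-block.

A has Jordan form
J =
  [3, 1, 0]
  [0, 3, 1]
  [0, 0, 3]
(up to reordering of blocks).

Per-block formulas:
  For a 3×3 Jordan block J_3(3): exp(t · J_3(3)) = e^(3t)·(I + t·N + (t^2/2)·N^2), where N is the 3×3 nilpotent shift.

After assembling e^{tJ} and conjugating by P, we get:

e^{tA} =
  [2*t*exp(3*t) + exp(3*t), t*exp(3*t), t^2*exp(3*t)/2 - 2*t*exp(3*t)]
  [-4*t*exp(3*t), -2*t*exp(3*t) + exp(3*t), -t^2*exp(3*t) + 5*t*exp(3*t)]
  [0, 0, exp(3*t)]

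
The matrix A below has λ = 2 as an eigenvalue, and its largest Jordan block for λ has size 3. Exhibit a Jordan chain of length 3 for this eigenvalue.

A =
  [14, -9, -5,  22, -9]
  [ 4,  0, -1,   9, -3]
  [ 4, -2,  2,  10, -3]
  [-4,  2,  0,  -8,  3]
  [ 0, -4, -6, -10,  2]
A Jordan chain for λ = 2 of length 3:
v_1 = (3, 0, 0, 0, 4)ᵀ
v_2 = (-5, -1, 0, 0, -6)ᵀ
v_3 = (0, 0, 1, 0, 0)ᵀ

Let N = A − (2)·I. We want v_3 with N^3 v_3 = 0 but N^2 v_3 ≠ 0; then v_{j-1} := N · v_j for j = 3, …, 2.

Pick v_3 = (0, 0, 1, 0, 0)ᵀ.
Then v_2 = N · v_3 = (-5, -1, 0, 0, -6)ᵀ.
Then v_1 = N · v_2 = (3, 0, 0, 0, 4)ᵀ.

Sanity check: (A − (2)·I) v_1 = (0, 0, 0, 0, 0)ᵀ = 0. ✓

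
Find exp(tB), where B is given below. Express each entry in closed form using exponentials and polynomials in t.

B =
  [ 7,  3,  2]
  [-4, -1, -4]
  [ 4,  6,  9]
e^{tB} =
  [2*t*exp(5*t) + exp(5*t), 3*t*exp(5*t), 2*t*exp(5*t)]
  [-4*t*exp(5*t), -6*t*exp(5*t) + exp(5*t), -4*t*exp(5*t)]
  [4*t*exp(5*t), 6*t*exp(5*t), 4*t*exp(5*t) + exp(5*t)]

Strategy: write B = P · J · P⁻¹ where J is a Jordan canonical form, so e^{tB} = P · e^{tJ} · P⁻¹, and e^{tJ} can be computed block-by-block.

B has Jordan form
J =
  [5, 1, 0]
  [0, 5, 0]
  [0, 0, 5]
(up to reordering of blocks).

Per-block formulas:
  For a 2×2 Jordan block J_2(5): exp(t · J_2(5)) = e^(5t)·(I + t·N), where N is the 2×2 nilpotent shift.
  For a 1×1 block at λ = 5: exp(t · [5]) = [e^(5t)].

After assembling e^{tJ} and conjugating by P, we get:

e^{tB} =
  [2*t*exp(5*t) + exp(5*t), 3*t*exp(5*t), 2*t*exp(5*t)]
  [-4*t*exp(5*t), -6*t*exp(5*t) + exp(5*t), -4*t*exp(5*t)]
  [4*t*exp(5*t), 6*t*exp(5*t), 4*t*exp(5*t) + exp(5*t)]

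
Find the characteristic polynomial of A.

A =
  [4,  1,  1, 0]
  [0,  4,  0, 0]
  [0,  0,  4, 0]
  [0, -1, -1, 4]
x^4 - 16*x^3 + 96*x^2 - 256*x + 256

Expanding det(x·I − A) (e.g. by cofactor expansion or by noting that A is similar to its Jordan form J, which has the same characteristic polynomial as A) gives
  χ_A(x) = x^4 - 16*x^3 + 96*x^2 - 256*x + 256
which factors as (x - 4)^4. The eigenvalues (with algebraic multiplicities) are λ = 4 with multiplicity 4.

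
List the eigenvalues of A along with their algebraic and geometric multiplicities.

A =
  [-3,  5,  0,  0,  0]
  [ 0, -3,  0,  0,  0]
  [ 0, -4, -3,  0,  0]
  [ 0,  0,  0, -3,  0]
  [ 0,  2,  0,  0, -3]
λ = -3: alg = 5, geom = 4

Step 1 — factor the characteristic polynomial to read off the algebraic multiplicities:
  χ_A(x) = (x + 3)^5

Step 2 — compute geometric multiplicities via the rank-nullity identity g(λ) = n − rank(A − λI):
  rank(A − (-3)·I) = 1, so dim ker(A − (-3)·I) = n − 1 = 4

Summary:
  λ = -3: algebraic multiplicity = 5, geometric multiplicity = 4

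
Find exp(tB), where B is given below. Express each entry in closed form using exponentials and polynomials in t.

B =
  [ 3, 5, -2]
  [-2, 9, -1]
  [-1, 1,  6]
e^{tB} =
  [t^2*exp(6*t)/2 - 3*t*exp(6*t) + exp(6*t), -t^2*exp(6*t) + 5*t*exp(6*t), t^2*exp(6*t)/2 - 2*t*exp(6*t)]
  [t^2*exp(6*t)/2 - 2*t*exp(6*t), -t^2*exp(6*t) + 3*t*exp(6*t) + exp(6*t), t^2*exp(6*t)/2 - t*exp(6*t)]
  [t^2*exp(6*t)/2 - t*exp(6*t), -t^2*exp(6*t) + t*exp(6*t), t^2*exp(6*t)/2 + exp(6*t)]

Strategy: write B = P · J · P⁻¹ where J is a Jordan canonical form, so e^{tB} = P · e^{tJ} · P⁻¹, and e^{tJ} can be computed block-by-block.

B has Jordan form
J =
  [6, 1, 0]
  [0, 6, 1]
  [0, 0, 6]
(up to reordering of blocks).

Per-block formulas:
  For a 3×3 Jordan block J_3(6): exp(t · J_3(6)) = e^(6t)·(I + t·N + (t^2/2)·N^2), where N is the 3×3 nilpotent shift.

After assembling e^{tJ} and conjugating by P, we get:

e^{tB} =
  [t^2*exp(6*t)/2 - 3*t*exp(6*t) + exp(6*t), -t^2*exp(6*t) + 5*t*exp(6*t), t^2*exp(6*t)/2 - 2*t*exp(6*t)]
  [t^2*exp(6*t)/2 - 2*t*exp(6*t), -t^2*exp(6*t) + 3*t*exp(6*t) + exp(6*t), t^2*exp(6*t)/2 - t*exp(6*t)]
  [t^2*exp(6*t)/2 - t*exp(6*t), -t^2*exp(6*t) + t*exp(6*t), t^2*exp(6*t)/2 + exp(6*t)]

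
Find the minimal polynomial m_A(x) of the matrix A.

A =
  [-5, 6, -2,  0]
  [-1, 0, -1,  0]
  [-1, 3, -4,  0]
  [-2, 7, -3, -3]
x^2 + 6*x + 9

The characteristic polynomial is χ_A(x) = (x + 3)^4, so the eigenvalues are known. The minimal polynomial is
  m_A(x) = Π_λ (x − λ)^{k_λ}
where k_λ is the size of the *largest* Jordan block for λ (equivalently, the smallest k with (A − λI)^k v = 0 for every generalised eigenvector v of λ).

  λ = -3: largest Jordan block has size 2, contributing (x + 3)^2

So m_A(x) = (x + 3)^2 = x^2 + 6*x + 9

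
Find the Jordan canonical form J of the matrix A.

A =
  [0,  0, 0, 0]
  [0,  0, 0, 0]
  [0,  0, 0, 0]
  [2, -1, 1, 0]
J_2(0) ⊕ J_1(0) ⊕ J_1(0)

The characteristic polynomial is
  det(x·I − A) = x^4

Eigenvalues and multiplicities (the geometric multiplicity of λ is n − rank(A − λI), which equals the number of Jordan blocks for λ):
  λ = 0: algebraic multiplicity = 4, geometric multiplicity = 3

Determining the block sizes for each eigenvalue:
  λ = 0: 3 blocks summing to 4 forces exactly one block of size 2 and the rest size 1 → block sizes [2, 1, 1]

Assembling the blocks gives a Jordan form
J =
  [0, 1, 0, 0]
  [0, 0, 0, 0]
  [0, 0, 0, 0]
  [0, 0, 0, 0]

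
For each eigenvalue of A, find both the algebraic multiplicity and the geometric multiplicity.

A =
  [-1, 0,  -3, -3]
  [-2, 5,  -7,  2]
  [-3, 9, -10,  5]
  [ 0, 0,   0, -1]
λ = -4: alg = 1, geom = 1; λ = -1: alg = 3, geom = 1

Step 1 — factor the characteristic polynomial to read off the algebraic multiplicities:
  χ_A(x) = (x + 1)^3*(x + 4)

Step 2 — compute geometric multiplicities via the rank-nullity identity g(λ) = n − rank(A − λI):
  rank(A − (-4)·I) = 3, so dim ker(A − (-4)·I) = n − 3 = 1
  rank(A − (-1)·I) = 3, so dim ker(A − (-1)·I) = n − 3 = 1

Summary:
  λ = -4: algebraic multiplicity = 1, geometric multiplicity = 1
  λ = -1: algebraic multiplicity = 3, geometric multiplicity = 1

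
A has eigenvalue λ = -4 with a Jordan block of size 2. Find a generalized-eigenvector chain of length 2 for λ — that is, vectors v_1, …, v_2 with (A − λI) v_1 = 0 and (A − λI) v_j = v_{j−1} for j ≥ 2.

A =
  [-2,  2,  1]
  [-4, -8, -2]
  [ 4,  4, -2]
A Jordan chain for λ = -4 of length 2:
v_1 = (2, -4, 4)ᵀ
v_2 = (1, 0, 0)ᵀ

Let N = A − (-4)·I. We want v_2 with N^2 v_2 = 0 but N^1 v_2 ≠ 0; then v_{j-1} := N · v_j for j = 2, …, 2.

Pick v_2 = (1, 0, 0)ᵀ.
Then v_1 = N · v_2 = (2, -4, 4)ᵀ.

Sanity check: (A − (-4)·I) v_1 = (0, 0, 0)ᵀ = 0. ✓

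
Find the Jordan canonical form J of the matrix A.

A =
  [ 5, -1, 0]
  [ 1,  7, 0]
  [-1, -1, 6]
J_2(6) ⊕ J_1(6)

The characteristic polynomial is
  det(x·I − A) = x^3 - 18*x^2 + 108*x - 216 = (x - 6)^3

Eigenvalues and multiplicities (the geometric multiplicity of λ is n − rank(A − λI), which equals the number of Jordan blocks for λ):
  λ = 6: algebraic multiplicity = 3, geometric multiplicity = 2

Determining the block sizes for each eigenvalue:
  λ = 6: 2 blocks summing to 3 forces exactly one block of size 2 and the rest size 1 → block sizes [2, 1]

Assembling the blocks gives a Jordan form
J =
  [6, 1, 0]
  [0, 6, 0]
  [0, 0, 6]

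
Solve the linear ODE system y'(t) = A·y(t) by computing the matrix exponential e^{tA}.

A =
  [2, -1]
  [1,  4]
e^{tA} =
  [-t*exp(3*t) + exp(3*t), -t*exp(3*t)]
  [t*exp(3*t), t*exp(3*t) + exp(3*t)]

Strategy: write A = P · J · P⁻¹ where J is a Jordan canonical form, so e^{tA} = P · e^{tJ} · P⁻¹, and e^{tJ} can be computed block-by-block.

A has Jordan form
J =
  [3, 1]
  [0, 3]
(up to reordering of blocks).

Per-block formulas:
  For a 2×2 Jordan block J_2(3): exp(t · J_2(3)) = e^(3t)·(I + t·N), where N is the 2×2 nilpotent shift.

After assembling e^{tJ} and conjugating by P, we get:

e^{tA} =
  [-t*exp(3*t) + exp(3*t), -t*exp(3*t)]
  [t*exp(3*t), t*exp(3*t) + exp(3*t)]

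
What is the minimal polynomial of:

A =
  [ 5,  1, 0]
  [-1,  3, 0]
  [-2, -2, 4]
x^2 - 8*x + 16

The characteristic polynomial is χ_A(x) = (x - 4)^3, so the eigenvalues are known. The minimal polynomial is
  m_A(x) = Π_λ (x − λ)^{k_λ}
where k_λ is the size of the *largest* Jordan block for λ (equivalently, the smallest k with (A − λI)^k v = 0 for every generalised eigenvector v of λ).

  λ = 4: largest Jordan block has size 2, contributing (x − 4)^2

So m_A(x) = (x - 4)^2 = x^2 - 8*x + 16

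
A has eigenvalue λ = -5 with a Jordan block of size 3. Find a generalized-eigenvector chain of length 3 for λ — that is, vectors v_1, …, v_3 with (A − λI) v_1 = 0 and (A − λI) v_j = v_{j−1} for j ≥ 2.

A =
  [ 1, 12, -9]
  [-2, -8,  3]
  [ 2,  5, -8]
A Jordan chain for λ = -5 of length 3:
v_1 = (-6, 0, -4)ᵀ
v_2 = (6, -2, 2)ᵀ
v_3 = (1, 0, 0)ᵀ

Let N = A − (-5)·I. We want v_3 with N^3 v_3 = 0 but N^2 v_3 ≠ 0; then v_{j-1} := N · v_j for j = 3, …, 2.

Pick v_3 = (1, 0, 0)ᵀ.
Then v_2 = N · v_3 = (6, -2, 2)ᵀ.
Then v_1 = N · v_2 = (-6, 0, -4)ᵀ.

Sanity check: (A − (-5)·I) v_1 = (0, 0, 0)ᵀ = 0. ✓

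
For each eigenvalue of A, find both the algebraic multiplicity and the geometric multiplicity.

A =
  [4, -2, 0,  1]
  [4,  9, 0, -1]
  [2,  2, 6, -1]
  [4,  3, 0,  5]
λ = 6: alg = 4, geom = 2

Step 1 — factor the characteristic polynomial to read off the algebraic multiplicities:
  χ_A(x) = (x - 6)^4

Step 2 — compute geometric multiplicities via the rank-nullity identity g(λ) = n − rank(A − λI):
  rank(A − (6)·I) = 2, so dim ker(A − (6)·I) = n − 2 = 2

Summary:
  λ = 6: algebraic multiplicity = 4, geometric multiplicity = 2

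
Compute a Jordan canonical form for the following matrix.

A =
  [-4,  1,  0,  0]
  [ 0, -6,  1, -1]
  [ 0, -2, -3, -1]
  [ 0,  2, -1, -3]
J_3(-4) ⊕ J_1(-4)

The characteristic polynomial is
  det(x·I − A) = x^4 + 16*x^3 + 96*x^2 + 256*x + 256 = (x + 4)^4

Eigenvalues and multiplicities (the geometric multiplicity of λ is n − rank(A − λI), which equals the number of Jordan blocks for λ):
  λ = -4: algebraic multiplicity = 4, geometric multiplicity = 2

Determining the block sizes for each eigenvalue:
  λ = -4: with am = 4 and gm = 2, the partition is not yet determined (e.g. several partitions of 4 into 2 parts exist). Let N = A − (-4)·I. Computing rank(N^1) = 2, rank(N^2) = 1, rank(N^3) = 0; the number of blocks of size ≥ j is rank(N^{j−1}) − rank(N^j), giving [2, 1, 1]. So we have 1 block(s) of size 3, 1 block(s) of size 1 → block sizes [3, 1]

Assembling the blocks gives a Jordan form
J =
  [-4,  1,  0,  0]
  [ 0, -4,  1,  0]
  [ 0,  0, -4,  0]
  [ 0,  0,  0, -4]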